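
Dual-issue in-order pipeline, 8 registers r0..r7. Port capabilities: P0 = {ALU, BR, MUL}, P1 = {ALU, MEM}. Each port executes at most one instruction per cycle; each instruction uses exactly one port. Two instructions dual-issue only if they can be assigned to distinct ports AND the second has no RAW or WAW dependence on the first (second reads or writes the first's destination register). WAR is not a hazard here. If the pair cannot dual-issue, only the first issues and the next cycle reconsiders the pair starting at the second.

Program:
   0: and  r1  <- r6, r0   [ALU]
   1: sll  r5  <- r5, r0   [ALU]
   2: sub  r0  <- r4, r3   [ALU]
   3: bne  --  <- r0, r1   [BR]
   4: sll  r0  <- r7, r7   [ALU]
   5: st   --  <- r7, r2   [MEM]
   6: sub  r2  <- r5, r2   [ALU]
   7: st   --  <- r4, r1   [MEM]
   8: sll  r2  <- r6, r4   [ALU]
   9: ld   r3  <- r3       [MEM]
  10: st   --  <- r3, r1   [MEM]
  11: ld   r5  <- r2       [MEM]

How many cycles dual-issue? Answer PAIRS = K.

PAIRS = 4

#0 head=0: and/sll i0+i1 2-wide
#1 head=2: sub i2 RAW r0
#2 head=3: bne/sll i3+i4 2-wide
#3 head=5: st/sub i5+i6 2-wide
#4 head=7: st/sll i7+i8 2-wide
#5 head=9: ld i9 no-port MEM/MEM
#6 head=10: st i10 no-port MEM/MEM
#7 head=11: ld i11 tail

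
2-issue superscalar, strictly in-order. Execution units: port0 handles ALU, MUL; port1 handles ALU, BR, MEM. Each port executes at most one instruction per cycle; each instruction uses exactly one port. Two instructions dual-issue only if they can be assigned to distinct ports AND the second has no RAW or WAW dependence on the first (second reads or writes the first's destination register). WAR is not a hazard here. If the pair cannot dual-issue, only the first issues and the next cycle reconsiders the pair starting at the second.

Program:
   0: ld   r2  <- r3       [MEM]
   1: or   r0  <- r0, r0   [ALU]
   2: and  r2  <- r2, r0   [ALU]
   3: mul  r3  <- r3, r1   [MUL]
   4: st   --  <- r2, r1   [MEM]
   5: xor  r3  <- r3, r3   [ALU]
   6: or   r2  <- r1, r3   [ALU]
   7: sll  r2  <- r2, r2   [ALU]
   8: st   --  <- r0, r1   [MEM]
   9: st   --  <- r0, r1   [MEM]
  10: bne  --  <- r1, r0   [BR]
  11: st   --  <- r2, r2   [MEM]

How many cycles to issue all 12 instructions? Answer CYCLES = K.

0. ld.MEM+or.ALU @i0+i1  | dual
1. and.ALU+mul.MUL @i2+i3  | dual
2. st.MEM+xor.ALU @i4+i5  | dual
3. or.ALU @i6  | RAW+WAW r2
4. sll.ALU+st.MEM @i7+i8  | dual
5. st.MEM @i9  | no-port MEM/BR
6. bne.BR @i10  | no-port BR/MEM
7. st.MEM @i11  | tail

CYCLES = 8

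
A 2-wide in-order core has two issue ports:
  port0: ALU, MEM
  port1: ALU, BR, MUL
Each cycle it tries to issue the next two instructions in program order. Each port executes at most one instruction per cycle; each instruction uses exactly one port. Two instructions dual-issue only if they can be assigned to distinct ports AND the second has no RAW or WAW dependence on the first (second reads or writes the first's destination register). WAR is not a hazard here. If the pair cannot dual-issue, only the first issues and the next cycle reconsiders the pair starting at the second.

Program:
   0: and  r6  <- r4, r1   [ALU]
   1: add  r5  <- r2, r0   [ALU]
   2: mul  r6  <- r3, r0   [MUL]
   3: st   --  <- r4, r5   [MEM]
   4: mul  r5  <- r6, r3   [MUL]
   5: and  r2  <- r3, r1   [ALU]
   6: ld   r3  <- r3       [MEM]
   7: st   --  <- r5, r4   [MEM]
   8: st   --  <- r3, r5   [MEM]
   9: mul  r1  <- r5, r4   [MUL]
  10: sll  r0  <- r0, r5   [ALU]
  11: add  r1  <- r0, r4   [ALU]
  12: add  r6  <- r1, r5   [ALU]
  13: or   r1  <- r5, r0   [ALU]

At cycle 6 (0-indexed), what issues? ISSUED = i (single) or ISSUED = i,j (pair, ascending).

ISSUED = 10

0. and;add @i0+i1  | 2-wide
1. mul;st @i2+i3  | 2-wide
2. mul;and @i4+i5  | 2-wide
3. ld @i6  | no-port MEM/MEM
4. st @i7  | no-port MEM/MEM
5. st;mul @i8+i9  | 2-wide
6. sll @i10  | RAW r0
7. add @i11  | RAW r1
8. add;or @i12+i13  | 2-wide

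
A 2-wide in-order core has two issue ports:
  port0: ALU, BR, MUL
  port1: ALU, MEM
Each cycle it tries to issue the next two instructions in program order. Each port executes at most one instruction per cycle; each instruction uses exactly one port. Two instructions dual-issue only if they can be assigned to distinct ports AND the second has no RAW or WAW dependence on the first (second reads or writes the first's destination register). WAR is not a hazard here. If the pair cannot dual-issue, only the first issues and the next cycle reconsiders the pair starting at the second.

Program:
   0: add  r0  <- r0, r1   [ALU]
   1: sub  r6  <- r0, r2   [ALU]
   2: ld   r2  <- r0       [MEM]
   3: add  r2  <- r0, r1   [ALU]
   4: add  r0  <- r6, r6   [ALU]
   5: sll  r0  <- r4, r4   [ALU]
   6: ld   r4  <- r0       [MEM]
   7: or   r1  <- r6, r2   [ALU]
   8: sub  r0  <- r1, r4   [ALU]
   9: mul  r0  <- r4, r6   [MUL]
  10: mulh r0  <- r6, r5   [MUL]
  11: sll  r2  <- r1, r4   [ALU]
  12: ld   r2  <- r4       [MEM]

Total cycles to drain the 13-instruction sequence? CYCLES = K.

CYCLES = 9

[0] i0  add  -- RAW r0
[1] i1,i2  sub+ld  -- 2-wide
[2] i3,i4  add+add  -- 2-wide
[3] i5  sll  -- RAW r0
[4] i6,i7  ld+or  -- 2-wide
[5] i8  sub  -- WAW r0
[6] i9  mul  -- no-port MUL/MUL
[7] i10,i11  mulh+sll  -- 2-wide
[8] i12  ld  -- tail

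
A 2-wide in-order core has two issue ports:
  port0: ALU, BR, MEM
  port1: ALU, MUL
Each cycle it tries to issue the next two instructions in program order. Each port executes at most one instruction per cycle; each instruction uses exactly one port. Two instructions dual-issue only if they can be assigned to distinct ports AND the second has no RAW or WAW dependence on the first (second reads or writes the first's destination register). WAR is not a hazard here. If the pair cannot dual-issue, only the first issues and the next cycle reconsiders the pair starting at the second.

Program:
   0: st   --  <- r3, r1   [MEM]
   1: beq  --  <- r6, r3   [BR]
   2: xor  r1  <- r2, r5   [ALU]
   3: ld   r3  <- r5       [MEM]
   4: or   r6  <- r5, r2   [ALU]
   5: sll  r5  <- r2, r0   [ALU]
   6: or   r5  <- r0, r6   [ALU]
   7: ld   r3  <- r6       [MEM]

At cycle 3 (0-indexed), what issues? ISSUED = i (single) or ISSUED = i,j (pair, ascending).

ISSUED = 5

[0] i0  st  -- no-port MEM/BR
[1] i1&i2  beq;xor  -- 2-wide
[2] i3&i4  ld;or  -- 2-wide
[3] i5  sll  -- WAW r5
[4] i6&i7  or;ld  -- 2-wide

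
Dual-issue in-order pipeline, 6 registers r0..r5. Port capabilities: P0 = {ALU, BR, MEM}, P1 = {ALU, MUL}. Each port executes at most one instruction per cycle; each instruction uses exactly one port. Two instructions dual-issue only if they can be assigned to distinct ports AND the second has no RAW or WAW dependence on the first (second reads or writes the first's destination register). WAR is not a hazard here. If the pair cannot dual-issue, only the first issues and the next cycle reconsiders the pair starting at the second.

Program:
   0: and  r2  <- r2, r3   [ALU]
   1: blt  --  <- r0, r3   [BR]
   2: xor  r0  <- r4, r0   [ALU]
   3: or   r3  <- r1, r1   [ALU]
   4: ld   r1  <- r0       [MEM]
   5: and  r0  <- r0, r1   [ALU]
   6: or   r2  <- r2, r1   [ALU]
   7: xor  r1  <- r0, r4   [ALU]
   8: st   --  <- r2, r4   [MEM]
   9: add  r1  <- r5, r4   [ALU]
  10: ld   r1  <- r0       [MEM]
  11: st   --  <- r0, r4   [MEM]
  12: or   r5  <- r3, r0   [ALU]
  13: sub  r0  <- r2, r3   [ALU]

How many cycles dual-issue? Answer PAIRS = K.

PAIRS = 5

#0 head=0: and+blt i0&i1 pair
#1 head=2: xor+or i2&i3 pair
#2 head=4: ld i4 RAW r1
#3 head=5: and+or i5&i6 pair
#4 head=7: xor+st i7&i8 pair
#5 head=9: add i9 WAW r1
#6 head=10: ld i10 no-port MEM/MEM
#7 head=11: st+or i11&i12 pair
#8 head=13: sub i13 tail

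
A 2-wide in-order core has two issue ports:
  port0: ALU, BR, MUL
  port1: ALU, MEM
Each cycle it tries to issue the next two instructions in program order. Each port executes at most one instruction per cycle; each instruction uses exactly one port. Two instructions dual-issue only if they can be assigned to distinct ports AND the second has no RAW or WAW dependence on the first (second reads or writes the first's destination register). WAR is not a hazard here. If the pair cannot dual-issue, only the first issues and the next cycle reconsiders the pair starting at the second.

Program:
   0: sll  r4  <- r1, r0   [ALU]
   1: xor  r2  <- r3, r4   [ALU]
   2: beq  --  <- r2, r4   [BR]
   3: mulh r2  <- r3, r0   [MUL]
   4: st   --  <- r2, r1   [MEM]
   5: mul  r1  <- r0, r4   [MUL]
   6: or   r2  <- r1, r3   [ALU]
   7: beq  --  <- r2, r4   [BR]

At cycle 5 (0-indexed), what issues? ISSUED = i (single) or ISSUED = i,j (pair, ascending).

0. sll.ALU @i0  | RAW r4
1. xor.ALU @i1  | RAW r2
2. beq.BR @i2  | no-port BR/MUL
3. mulh.MUL @i3  | RAW r2
4. st.MEM+mul.MUL @i4,i5  | 2-wide
5. or.ALU @i6  | RAW r2
6. beq.BR @i7  | tail

ISSUED = 6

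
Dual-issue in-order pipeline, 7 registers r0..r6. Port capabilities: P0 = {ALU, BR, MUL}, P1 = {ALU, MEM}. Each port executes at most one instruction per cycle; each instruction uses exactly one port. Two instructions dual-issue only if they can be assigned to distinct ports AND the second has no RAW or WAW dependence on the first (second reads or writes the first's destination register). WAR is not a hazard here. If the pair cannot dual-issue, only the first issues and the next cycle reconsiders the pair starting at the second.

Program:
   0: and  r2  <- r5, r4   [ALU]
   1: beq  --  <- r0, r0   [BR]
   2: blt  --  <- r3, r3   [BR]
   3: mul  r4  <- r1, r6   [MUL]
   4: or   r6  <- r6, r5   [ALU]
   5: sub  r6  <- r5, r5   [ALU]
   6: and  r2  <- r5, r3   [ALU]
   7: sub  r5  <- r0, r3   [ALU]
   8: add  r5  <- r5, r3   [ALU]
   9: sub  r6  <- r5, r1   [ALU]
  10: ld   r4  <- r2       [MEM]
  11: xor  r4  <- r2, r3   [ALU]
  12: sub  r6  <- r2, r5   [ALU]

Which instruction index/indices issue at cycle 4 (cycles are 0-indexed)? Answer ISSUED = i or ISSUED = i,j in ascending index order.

#0 head=0: and.ALU;beq.BR i0/i1 dual
#1 head=2: blt.BR i2 no-port BR/MUL
#2 head=3: mul.MUL;or.ALU i3/i4 dual
#3 head=5: sub.ALU;and.ALU i5/i6 dual
#4 head=7: sub.ALU i7 RAW+WAW r5
#5 head=8: add.ALU i8 RAW r5
#6 head=9: sub.ALU;ld.MEM i9/i10 dual
#7 head=11: xor.ALU;sub.ALU i11/i12 dual

ISSUED = 7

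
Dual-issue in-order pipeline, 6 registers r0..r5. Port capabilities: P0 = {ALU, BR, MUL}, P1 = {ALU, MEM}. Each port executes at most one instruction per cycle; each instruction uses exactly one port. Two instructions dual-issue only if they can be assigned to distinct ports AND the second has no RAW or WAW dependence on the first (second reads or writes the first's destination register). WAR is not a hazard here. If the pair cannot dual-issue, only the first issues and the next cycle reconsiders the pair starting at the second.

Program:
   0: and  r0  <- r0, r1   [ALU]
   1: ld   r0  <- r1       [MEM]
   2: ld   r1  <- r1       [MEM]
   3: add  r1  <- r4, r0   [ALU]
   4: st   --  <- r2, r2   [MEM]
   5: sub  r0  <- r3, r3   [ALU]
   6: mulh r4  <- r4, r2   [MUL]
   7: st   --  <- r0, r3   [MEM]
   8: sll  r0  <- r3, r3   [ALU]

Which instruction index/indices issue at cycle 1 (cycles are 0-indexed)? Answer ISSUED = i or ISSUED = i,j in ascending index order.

ISSUED = 1

c0: i0 and  WAW r0
c1: i1 ld  no-port MEM/MEM
c2: i2 ld  WAW r1
c3: i3,i4 add st  2-wide
c4: i5,i6 sub mulh  2-wide
c5: i7,i8 st sll  2-wide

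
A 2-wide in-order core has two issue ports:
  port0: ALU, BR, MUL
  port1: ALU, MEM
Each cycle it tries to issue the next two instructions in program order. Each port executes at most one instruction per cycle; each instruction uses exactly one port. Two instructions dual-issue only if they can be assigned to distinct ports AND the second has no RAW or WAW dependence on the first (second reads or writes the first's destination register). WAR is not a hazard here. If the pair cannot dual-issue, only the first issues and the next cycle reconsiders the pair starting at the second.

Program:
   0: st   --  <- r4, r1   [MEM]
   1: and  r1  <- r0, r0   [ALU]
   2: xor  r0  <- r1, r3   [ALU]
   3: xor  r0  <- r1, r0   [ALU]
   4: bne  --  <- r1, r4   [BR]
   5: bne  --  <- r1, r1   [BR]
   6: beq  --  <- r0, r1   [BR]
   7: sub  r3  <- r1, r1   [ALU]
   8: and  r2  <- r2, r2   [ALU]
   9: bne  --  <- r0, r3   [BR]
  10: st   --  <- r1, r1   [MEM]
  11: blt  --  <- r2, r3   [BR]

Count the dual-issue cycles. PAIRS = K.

PAIRS = 5

[0] i0,i1  st.MEM;and.ALU  -- pair
[1] i2  xor.ALU  -- RAW+WAW r0
[2] i3,i4  xor.ALU;bne.BR  -- pair
[3] i5  bne.BR  -- no-port BR/BR
[4] i6,i7  beq.BR;sub.ALU  -- pair
[5] i8,i9  and.ALU;bne.BR  -- pair
[6] i10,i11  st.MEM;blt.BR  -- pair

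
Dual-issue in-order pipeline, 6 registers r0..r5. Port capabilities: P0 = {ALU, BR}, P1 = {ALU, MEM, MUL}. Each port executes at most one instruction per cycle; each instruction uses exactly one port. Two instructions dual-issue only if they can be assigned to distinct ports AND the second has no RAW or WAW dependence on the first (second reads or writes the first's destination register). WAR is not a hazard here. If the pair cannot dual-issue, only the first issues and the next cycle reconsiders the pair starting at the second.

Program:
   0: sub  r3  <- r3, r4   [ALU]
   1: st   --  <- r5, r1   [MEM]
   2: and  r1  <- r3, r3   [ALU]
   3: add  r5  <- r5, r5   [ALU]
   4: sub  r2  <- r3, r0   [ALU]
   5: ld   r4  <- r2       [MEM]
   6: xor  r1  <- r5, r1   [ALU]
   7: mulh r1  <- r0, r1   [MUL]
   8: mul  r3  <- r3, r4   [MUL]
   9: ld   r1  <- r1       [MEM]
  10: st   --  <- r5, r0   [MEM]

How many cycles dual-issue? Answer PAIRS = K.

t=0 i0+i1:sub+st ; pair
t=1 i2+i3:and+add ; pair
t=2 i4:sub ; RAW r2
t=3 i5+i6:ld+xor ; pair
t=4 i7:mulh ; no-port MUL/MUL
t=5 i8:mul ; no-port MUL/MEM
t=6 i9:ld ; no-port MEM/MEM
t=7 i10:st ; tail

PAIRS = 3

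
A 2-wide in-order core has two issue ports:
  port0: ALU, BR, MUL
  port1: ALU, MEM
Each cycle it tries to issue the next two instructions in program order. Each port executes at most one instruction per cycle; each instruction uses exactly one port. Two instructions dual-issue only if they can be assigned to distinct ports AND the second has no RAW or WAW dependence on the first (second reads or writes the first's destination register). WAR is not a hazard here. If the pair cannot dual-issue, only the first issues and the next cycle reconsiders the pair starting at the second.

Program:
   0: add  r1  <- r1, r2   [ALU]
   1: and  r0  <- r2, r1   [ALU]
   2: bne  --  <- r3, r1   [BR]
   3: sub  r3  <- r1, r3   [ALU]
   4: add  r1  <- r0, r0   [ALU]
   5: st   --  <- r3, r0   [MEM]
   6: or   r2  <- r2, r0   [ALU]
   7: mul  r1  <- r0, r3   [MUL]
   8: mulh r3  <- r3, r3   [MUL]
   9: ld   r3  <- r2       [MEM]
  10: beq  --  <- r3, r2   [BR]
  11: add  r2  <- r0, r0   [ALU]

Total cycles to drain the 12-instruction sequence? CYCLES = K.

#0 head=0: add.ALU i0 RAW r1
#1 head=1: and.ALU/bne.BR i1&i2 2-wide
#2 head=3: sub.ALU/add.ALU i3&i4 2-wide
#3 head=5: st.MEM/or.ALU i5&i6 2-wide
#4 head=7: mul.MUL i7 no-port MUL/MUL
#5 head=8: mulh.MUL i8 WAW r3
#6 head=9: ld.MEM i9 RAW r3
#7 head=10: beq.BR/add.ALU i10&i11 2-wide

CYCLES = 8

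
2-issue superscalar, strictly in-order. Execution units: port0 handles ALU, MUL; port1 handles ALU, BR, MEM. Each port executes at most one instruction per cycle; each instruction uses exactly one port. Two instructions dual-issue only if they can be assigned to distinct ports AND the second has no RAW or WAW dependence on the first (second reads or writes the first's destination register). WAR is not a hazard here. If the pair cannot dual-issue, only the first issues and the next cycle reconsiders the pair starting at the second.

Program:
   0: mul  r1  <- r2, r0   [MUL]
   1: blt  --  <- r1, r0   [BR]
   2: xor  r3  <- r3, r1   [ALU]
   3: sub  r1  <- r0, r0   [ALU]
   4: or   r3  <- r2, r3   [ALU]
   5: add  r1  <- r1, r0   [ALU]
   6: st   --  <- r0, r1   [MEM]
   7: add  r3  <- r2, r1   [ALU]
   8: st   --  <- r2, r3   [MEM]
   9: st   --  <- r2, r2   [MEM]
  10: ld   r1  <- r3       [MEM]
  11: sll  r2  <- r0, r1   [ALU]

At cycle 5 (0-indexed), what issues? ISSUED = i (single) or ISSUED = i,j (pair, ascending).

#0 head=0: mul.MUL i0 RAW r1
#1 head=1: blt.BR+xor.ALU i1/i2 pair
#2 head=3: sub.ALU+or.ALU i3/i4 pair
#3 head=5: add.ALU i5 RAW r1
#4 head=6: st.MEM+add.ALU i6/i7 pair
#5 head=8: st.MEM i8 no-port MEM/MEM
#6 head=9: st.MEM i9 no-port MEM/MEM
#7 head=10: ld.MEM i10 RAW r1
#8 head=11: sll.ALU i11 tail

ISSUED = 8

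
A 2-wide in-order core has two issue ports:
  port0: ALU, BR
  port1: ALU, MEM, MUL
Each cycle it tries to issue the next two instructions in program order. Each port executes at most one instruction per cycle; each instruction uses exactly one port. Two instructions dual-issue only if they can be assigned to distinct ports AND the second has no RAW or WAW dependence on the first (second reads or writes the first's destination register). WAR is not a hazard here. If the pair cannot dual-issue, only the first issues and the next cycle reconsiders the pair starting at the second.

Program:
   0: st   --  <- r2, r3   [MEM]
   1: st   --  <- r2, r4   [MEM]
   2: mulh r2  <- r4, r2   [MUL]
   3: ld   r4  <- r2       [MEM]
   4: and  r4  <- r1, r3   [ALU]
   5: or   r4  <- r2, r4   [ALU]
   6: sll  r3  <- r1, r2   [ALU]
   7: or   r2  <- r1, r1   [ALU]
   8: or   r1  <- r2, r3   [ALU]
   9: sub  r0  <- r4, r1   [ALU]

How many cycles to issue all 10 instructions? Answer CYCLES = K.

CYCLES = 9

#0 head=0: st.MEM i0 no-port MEM/MEM
#1 head=1: st.MEM i1 no-port MEM/MUL
#2 head=2: mulh.MUL i2 no-port MUL/MEM
#3 head=3: ld.MEM i3 WAW r4
#4 head=4: and.ALU i4 RAW+WAW r4
#5 head=5: or.ALU+sll.ALU i5,i6 dual
#6 head=7: or.ALU i7 RAW r2
#7 head=8: or.ALU i8 RAW r1
#8 head=9: sub.ALU i9 tail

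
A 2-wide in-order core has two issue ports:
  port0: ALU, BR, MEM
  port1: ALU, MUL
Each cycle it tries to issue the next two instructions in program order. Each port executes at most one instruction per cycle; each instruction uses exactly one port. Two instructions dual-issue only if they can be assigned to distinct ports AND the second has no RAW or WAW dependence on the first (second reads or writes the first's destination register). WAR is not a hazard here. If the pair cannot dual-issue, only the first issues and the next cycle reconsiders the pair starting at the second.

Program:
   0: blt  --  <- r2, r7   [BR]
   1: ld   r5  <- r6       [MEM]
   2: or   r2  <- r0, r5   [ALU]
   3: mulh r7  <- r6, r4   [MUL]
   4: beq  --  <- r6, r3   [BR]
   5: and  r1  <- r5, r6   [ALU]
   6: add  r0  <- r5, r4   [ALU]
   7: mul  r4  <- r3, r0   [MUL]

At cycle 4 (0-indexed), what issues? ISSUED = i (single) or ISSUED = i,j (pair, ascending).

t=0 i0:blt ; no-port BR/MEM
t=1 i1:ld ; RAW r5
t=2 i2+i3:or;mulh ; dual
t=3 i4+i5:beq;and ; dual
t=4 i6:add ; RAW r0
t=5 i7:mul ; tail

ISSUED = 6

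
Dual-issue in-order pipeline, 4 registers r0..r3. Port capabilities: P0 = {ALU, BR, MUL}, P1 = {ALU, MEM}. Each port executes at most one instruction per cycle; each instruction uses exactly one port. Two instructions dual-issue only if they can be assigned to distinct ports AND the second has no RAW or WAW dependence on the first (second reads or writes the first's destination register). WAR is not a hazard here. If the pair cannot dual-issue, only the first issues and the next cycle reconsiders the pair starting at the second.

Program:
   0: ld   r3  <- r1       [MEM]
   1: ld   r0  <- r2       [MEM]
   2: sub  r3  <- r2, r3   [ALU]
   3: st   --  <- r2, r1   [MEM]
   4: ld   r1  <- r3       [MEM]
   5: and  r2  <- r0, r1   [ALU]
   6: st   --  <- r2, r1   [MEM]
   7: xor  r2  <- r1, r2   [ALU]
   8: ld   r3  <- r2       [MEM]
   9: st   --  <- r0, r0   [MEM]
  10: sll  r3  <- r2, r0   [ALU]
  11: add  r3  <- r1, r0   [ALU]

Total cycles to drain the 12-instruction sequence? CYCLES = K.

0. ld @i0  | no-port MEM/MEM
1. ld/sub @i1+i2  | pair
2. st @i3  | no-port MEM/MEM
3. ld @i4  | RAW r1
4. and @i5  | RAW r2
5. st/xor @i6+i7  | pair
6. ld @i8  | no-port MEM/MEM
7. st/sll @i9+i10  | pair
8. add @i11  | tail

CYCLES = 9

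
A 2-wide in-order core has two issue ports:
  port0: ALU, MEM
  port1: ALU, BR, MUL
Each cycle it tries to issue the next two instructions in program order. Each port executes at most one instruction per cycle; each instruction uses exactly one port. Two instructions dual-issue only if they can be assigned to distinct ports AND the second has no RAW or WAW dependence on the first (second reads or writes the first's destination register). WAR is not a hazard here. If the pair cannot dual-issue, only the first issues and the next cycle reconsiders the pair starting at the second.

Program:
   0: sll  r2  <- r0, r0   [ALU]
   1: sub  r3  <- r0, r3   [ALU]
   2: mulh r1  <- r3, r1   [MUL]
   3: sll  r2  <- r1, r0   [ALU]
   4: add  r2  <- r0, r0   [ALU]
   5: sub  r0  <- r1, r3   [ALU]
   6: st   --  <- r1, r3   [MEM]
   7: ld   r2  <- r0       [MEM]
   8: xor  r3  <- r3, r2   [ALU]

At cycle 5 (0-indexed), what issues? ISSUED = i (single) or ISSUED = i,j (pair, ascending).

c0: i0/i1 sll+sub  dual
c1: i2 mulh  RAW r1
c2: i3 sll  WAW r2
c3: i4/i5 add+sub  dual
c4: i6 st  no-port MEM/MEM
c5: i7 ld  RAW r2
c6: i8 xor  tail

ISSUED = 7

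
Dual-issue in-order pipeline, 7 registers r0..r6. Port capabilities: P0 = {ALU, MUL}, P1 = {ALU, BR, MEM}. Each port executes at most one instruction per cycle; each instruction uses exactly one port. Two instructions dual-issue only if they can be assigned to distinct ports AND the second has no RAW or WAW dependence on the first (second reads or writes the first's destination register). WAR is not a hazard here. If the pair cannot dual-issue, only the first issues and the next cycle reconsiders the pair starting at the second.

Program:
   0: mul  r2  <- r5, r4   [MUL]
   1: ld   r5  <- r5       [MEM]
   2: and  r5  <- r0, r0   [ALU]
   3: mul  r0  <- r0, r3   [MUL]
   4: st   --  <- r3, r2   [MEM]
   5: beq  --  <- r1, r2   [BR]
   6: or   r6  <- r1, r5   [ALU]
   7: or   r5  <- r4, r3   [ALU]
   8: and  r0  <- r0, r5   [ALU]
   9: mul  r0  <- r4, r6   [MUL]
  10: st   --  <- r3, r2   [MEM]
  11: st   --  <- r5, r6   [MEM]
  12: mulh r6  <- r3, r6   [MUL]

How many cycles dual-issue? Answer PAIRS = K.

[0] i0,i1  mul.MUL/ld.MEM  -- 2-wide
[1] i2,i3  and.ALU/mul.MUL  -- 2-wide
[2] i4  st.MEM  -- no-port MEM/BR
[3] i5,i6  beq.BR/or.ALU  -- 2-wide
[4] i7  or.ALU  -- RAW r5
[5] i8  and.ALU  -- WAW r0
[6] i9,i10  mul.MUL/st.MEM  -- 2-wide
[7] i11,i12  st.MEM/mulh.MUL  -- 2-wide

PAIRS = 5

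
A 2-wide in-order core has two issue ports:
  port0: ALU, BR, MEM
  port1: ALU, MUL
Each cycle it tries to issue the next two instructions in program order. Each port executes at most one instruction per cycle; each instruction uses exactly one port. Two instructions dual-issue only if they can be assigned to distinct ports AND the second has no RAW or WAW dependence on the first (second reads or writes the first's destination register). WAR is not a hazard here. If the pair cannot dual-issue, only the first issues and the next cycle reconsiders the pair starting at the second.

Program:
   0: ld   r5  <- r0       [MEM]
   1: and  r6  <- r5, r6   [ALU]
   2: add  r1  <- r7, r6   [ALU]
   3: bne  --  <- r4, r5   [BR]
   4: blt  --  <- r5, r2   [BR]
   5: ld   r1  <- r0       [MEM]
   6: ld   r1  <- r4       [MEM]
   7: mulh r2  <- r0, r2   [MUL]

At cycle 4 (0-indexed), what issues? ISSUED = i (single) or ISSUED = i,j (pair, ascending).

[0] i0  ld  -- RAW r5
[1] i1  and  -- RAW r6
[2] i2+i3  add/bne  -- 2-wide
[3] i4  blt  -- no-port BR/MEM
[4] i5  ld  -- no-port MEM/MEM
[5] i6+i7  ld/mulh  -- 2-wide

ISSUED = 5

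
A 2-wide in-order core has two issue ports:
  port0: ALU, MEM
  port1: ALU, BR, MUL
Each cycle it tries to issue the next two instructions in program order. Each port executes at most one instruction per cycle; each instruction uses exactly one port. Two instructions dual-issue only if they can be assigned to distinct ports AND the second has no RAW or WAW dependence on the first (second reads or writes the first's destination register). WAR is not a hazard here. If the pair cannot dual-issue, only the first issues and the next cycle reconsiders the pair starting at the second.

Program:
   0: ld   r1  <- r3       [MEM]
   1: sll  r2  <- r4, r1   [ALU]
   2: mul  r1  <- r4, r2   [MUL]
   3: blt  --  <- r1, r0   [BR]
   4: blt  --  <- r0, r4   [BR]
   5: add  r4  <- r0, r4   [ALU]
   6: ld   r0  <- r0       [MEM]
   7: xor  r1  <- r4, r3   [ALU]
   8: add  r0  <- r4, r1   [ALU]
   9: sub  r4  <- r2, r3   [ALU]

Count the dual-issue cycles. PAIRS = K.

0. ld @i0  | RAW r1
1. sll @i1  | RAW r2
2. mul @i2  | no-port MUL/BR
3. blt @i3  | no-port BR/BR
4. blt;add @i4,i5  | pair
5. ld;xor @i6,i7  | pair
6. add;sub @i8,i9  | pair

PAIRS = 3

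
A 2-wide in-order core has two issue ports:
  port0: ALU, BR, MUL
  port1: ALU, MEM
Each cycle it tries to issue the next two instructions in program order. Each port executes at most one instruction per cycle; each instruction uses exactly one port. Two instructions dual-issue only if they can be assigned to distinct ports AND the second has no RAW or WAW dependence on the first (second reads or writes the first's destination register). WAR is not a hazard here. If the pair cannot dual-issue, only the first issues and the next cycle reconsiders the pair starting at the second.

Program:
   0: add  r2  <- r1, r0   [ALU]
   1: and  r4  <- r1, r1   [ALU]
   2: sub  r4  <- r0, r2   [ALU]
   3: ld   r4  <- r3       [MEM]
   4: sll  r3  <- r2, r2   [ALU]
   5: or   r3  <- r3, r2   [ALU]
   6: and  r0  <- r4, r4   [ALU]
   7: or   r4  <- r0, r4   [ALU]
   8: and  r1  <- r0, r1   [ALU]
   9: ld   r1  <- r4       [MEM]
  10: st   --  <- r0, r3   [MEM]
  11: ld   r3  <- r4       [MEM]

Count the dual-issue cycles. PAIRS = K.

t=0 i0/i1:add+and ; dual
t=1 i2:sub ; WAW r4
t=2 i3/i4:ld+sll ; dual
t=3 i5/i6:or+and ; dual
t=4 i7/i8:or+and ; dual
t=5 i9:ld ; no-port MEM/MEM
t=6 i10:st ; no-port MEM/MEM
t=7 i11:ld ; tail

PAIRS = 4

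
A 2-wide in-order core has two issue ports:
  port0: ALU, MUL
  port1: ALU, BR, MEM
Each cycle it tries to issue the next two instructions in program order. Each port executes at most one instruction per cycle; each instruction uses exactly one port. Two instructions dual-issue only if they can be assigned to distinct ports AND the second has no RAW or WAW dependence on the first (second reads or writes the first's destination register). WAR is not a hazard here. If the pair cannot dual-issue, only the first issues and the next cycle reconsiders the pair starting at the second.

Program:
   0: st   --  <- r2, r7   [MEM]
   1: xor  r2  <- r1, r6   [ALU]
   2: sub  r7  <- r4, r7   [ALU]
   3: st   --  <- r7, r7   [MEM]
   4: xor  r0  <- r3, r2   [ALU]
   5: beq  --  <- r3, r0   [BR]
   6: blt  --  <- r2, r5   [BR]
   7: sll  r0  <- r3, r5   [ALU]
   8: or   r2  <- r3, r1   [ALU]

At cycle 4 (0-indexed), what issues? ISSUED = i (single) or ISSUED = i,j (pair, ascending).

ISSUED = 6,7

0. st+xor @i0/i1  | 2-wide
1. sub @i2  | RAW r7
2. st+xor @i3/i4  | 2-wide
3. beq @i5  | no-port BR/BR
4. blt+sll @i6/i7  | 2-wide
5. or @i8  | tail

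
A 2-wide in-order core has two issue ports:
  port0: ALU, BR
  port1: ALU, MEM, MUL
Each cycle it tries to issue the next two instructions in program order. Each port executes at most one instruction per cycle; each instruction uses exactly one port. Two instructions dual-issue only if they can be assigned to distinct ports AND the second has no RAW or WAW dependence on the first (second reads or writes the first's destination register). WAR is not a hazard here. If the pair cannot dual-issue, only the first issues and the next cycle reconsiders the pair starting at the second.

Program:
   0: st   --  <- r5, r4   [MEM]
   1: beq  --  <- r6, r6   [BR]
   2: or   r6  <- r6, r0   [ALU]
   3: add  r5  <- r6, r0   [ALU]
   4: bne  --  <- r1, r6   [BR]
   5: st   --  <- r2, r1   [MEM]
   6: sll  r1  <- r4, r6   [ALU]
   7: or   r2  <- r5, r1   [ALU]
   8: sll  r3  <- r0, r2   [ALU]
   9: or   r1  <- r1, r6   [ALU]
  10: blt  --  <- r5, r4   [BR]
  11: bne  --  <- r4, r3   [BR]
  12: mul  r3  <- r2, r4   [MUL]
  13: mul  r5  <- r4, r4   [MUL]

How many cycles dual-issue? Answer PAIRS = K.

PAIRS = 5

[0] i0+i1  st;beq  -- pair
[1] i2  or  -- RAW r6
[2] i3+i4  add;bne  -- pair
[3] i5+i6  st;sll  -- pair
[4] i7  or  -- RAW r2
[5] i8+i9  sll;or  -- pair
[6] i10  blt  -- no-port BR/BR
[7] i11+i12  bne;mul  -- pair
[8] i13  mul  -- tail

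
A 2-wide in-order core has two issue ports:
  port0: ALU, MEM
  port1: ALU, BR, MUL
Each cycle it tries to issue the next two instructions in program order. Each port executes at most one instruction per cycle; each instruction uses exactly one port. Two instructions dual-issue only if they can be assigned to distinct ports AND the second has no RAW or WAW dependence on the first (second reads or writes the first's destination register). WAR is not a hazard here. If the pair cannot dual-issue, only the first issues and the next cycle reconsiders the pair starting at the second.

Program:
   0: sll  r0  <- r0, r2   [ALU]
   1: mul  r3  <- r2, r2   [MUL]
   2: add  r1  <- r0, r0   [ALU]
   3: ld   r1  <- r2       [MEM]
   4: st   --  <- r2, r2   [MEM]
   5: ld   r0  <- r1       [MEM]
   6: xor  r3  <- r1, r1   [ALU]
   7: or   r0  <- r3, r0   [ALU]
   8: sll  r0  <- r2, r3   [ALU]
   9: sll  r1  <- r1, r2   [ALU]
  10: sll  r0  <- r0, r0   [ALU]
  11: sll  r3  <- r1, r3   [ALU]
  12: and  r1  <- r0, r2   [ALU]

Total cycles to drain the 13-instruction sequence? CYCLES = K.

CYCLES = 9

0. sll;mul @i0/i1  | pair
1. add @i2  | WAW r1
2. ld @i3  | no-port MEM/MEM
3. st @i4  | no-port MEM/MEM
4. ld;xor @i5/i6  | pair
5. or @i7  | WAW r0
6. sll;sll @i8/i9  | pair
7. sll;sll @i10/i11  | pair
8. and @i12  | tail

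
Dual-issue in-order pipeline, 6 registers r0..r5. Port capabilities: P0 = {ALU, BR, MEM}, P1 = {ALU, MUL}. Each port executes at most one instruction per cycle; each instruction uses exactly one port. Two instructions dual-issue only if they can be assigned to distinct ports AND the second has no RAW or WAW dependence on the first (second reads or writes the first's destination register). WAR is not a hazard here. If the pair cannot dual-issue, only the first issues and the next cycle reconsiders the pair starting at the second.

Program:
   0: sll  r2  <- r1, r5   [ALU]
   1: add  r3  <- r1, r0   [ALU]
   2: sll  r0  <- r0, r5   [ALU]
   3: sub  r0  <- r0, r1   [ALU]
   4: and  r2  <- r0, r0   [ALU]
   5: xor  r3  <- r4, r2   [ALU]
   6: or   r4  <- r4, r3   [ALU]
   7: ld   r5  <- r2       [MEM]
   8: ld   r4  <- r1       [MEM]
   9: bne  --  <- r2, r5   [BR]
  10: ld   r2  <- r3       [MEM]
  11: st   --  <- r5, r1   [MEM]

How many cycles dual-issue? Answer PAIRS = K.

PAIRS = 2

0. sll/add @i0/i1  | dual
1. sll @i2  | RAW+WAW r0
2. sub @i3  | RAW r0
3. and @i4  | RAW r2
4. xor @i5  | RAW r3
5. or/ld @i6/i7  | dual
6. ld @i8  | no-port MEM/BR
7. bne @i9  | no-port BR/MEM
8. ld @i10  | no-port MEM/MEM
9. st @i11  | tail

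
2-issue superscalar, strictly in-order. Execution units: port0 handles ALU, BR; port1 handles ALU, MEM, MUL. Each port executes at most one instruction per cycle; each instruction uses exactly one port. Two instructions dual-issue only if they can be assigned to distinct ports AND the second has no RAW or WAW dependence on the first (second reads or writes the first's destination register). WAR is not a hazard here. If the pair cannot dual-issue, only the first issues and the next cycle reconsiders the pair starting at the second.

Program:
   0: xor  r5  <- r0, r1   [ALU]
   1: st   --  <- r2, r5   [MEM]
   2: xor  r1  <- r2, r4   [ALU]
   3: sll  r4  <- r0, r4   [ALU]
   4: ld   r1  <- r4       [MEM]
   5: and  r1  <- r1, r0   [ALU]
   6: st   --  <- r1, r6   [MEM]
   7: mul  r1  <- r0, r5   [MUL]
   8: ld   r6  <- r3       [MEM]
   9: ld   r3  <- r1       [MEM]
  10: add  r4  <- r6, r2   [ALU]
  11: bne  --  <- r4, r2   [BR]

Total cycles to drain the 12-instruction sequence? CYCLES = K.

  cy0 -> i0 (xor.ALU) RAW r5
  cy1 -> i1&i2 (st.MEM;xor.ALU) pair
  cy2 -> i3 (sll.ALU) RAW r4
  cy3 -> i4 (ld.MEM) RAW+WAW r1
  cy4 -> i5 (and.ALU) RAW r1
  cy5 -> i6 (st.MEM) no-port MEM/MUL
  cy6 -> i7 (mul.MUL) no-port MUL/MEM
  cy7 -> i8 (ld.MEM) no-port MEM/MEM
  cy8 -> i9&i10 (ld.MEM;add.ALU) pair
  cy9 -> i11 (bne.BR) tail

CYCLES = 10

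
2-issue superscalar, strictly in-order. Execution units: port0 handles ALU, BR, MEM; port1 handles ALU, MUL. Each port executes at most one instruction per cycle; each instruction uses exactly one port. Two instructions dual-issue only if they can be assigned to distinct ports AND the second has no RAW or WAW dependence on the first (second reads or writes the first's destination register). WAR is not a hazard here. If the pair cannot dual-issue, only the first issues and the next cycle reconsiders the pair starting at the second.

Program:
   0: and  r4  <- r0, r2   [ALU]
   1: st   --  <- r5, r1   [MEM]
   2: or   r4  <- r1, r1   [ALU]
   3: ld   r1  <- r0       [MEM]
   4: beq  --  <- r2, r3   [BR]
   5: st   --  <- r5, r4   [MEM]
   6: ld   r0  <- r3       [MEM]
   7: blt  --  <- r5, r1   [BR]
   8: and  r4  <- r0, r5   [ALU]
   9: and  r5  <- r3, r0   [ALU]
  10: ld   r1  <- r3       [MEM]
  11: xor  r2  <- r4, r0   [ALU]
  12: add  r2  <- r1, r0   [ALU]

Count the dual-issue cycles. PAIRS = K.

c0: i0,i1 and.ALU+st.MEM  dual
c1: i2,i3 or.ALU+ld.MEM  dual
c2: i4 beq.BR  no-port BR/MEM
c3: i5 st.MEM  no-port MEM/MEM
c4: i6 ld.MEM  no-port MEM/BR
c5: i7,i8 blt.BR+and.ALU  dual
c6: i9,i10 and.ALU+ld.MEM  dual
c7: i11 xor.ALU  WAW r2
c8: i12 add.ALU  tail

PAIRS = 4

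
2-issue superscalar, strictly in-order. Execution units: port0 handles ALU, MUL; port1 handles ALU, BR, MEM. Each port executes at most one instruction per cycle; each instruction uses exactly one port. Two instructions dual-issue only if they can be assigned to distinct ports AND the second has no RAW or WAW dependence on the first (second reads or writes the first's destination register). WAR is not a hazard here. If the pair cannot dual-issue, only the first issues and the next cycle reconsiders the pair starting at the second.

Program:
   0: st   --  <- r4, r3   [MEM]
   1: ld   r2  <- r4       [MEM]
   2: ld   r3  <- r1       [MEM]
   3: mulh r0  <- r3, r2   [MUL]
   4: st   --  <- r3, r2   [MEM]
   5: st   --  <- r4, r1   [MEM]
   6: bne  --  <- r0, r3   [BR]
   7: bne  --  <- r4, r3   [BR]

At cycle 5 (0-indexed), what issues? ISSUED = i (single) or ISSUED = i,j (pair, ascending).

ISSUED = 6

#0 head=0: st.MEM i0 no-port MEM/MEM
#1 head=1: ld.MEM i1 no-port MEM/MEM
#2 head=2: ld.MEM i2 RAW r3
#3 head=3: mulh.MUL+st.MEM i3/i4 2-wide
#4 head=5: st.MEM i5 no-port MEM/BR
#5 head=6: bne.BR i6 no-port BR/BR
#6 head=7: bne.BR i7 tail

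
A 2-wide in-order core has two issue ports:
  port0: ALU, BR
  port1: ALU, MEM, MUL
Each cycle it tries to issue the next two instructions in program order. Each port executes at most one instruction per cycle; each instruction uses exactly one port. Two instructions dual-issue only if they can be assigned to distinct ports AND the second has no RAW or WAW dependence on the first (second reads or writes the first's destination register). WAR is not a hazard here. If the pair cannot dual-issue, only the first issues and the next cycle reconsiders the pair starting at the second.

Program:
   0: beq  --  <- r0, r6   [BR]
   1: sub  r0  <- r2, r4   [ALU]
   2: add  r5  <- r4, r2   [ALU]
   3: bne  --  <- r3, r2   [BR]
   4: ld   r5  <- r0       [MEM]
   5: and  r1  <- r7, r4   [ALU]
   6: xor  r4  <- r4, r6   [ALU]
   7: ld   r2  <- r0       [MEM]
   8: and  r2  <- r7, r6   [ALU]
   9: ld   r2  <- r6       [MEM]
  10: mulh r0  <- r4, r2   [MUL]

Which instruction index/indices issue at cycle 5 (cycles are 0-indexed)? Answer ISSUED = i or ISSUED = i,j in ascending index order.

t=0 i0,i1:beq+sub ; 2-wide
t=1 i2,i3:add+bne ; 2-wide
t=2 i4,i5:ld+and ; 2-wide
t=3 i6,i7:xor+ld ; 2-wide
t=4 i8:and ; WAW r2
t=5 i9:ld ; no-port MEM/MUL
t=6 i10:mulh ; tail

ISSUED = 9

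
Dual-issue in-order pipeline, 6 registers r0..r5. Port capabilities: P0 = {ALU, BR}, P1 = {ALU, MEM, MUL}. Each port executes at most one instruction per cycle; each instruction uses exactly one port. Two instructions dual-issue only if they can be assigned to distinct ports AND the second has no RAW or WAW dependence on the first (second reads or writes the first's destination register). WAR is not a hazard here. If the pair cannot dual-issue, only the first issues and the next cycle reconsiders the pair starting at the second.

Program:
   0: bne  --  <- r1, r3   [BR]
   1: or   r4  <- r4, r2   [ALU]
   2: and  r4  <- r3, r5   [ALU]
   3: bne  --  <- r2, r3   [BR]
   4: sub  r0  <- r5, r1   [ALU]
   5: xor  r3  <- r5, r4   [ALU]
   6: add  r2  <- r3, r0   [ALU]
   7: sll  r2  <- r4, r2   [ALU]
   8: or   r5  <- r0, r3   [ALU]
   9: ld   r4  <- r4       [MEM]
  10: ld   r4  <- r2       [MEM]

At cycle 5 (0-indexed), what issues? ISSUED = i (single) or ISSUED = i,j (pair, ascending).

t=0 i0/i1:bne/or ; dual
t=1 i2/i3:and/bne ; dual
t=2 i4/i5:sub/xor ; dual
t=3 i6:add ; RAW+WAW r2
t=4 i7/i8:sll/or ; dual
t=5 i9:ld ; no-port MEM/MEM
t=6 i10:ld ; tail

ISSUED = 9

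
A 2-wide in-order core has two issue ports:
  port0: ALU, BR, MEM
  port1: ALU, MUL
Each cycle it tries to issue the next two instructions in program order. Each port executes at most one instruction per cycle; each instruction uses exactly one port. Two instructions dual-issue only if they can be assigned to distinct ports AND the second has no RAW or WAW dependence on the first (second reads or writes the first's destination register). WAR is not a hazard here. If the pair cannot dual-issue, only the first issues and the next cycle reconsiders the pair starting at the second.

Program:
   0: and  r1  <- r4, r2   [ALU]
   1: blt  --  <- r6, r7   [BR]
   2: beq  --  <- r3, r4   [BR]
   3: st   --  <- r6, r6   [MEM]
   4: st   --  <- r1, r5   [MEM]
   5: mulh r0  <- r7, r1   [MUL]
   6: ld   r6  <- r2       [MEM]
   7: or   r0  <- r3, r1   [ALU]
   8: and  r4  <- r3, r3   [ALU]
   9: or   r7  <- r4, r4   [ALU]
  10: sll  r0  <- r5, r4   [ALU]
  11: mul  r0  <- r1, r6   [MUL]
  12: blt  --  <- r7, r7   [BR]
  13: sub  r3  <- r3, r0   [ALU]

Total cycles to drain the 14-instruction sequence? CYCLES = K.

  cy0 -> i0/i1 (and/blt) 2-wide
  cy1 -> i2 (beq) no-port BR/MEM
  cy2 -> i3 (st) no-port MEM/MEM
  cy3 -> i4/i5 (st/mulh) 2-wide
  cy4 -> i6/i7 (ld/or) 2-wide
  cy5 -> i8 (and) RAW r4
  cy6 -> i9/i10 (or/sll) 2-wide
  cy7 -> i11/i12 (mul/blt) 2-wide
  cy8 -> i13 (sub) tail

CYCLES = 9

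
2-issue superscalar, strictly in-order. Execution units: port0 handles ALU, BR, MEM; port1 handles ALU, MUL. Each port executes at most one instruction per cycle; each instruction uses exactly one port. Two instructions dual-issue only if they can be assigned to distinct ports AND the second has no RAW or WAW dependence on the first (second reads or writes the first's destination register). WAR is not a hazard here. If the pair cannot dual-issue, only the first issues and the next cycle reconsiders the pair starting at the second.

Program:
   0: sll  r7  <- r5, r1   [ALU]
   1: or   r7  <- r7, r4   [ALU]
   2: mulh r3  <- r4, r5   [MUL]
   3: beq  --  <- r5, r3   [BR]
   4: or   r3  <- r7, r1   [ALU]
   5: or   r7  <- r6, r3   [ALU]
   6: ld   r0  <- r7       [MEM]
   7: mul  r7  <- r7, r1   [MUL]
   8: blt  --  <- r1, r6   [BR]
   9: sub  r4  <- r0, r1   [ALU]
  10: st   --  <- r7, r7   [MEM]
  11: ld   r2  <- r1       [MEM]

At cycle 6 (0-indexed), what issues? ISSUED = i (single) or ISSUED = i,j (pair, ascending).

ISSUED = 10

t=0 i0:sll.ALU ; RAW+WAW r7
t=1 i1,i2:or.ALU;mulh.MUL ; dual
t=2 i3,i4:beq.BR;or.ALU ; dual
t=3 i5:or.ALU ; RAW r7
t=4 i6,i7:ld.MEM;mul.MUL ; dual
t=5 i8,i9:blt.BR;sub.ALU ; dual
t=6 i10:st.MEM ; no-port MEM/MEM
t=7 i11:ld.MEM ; tail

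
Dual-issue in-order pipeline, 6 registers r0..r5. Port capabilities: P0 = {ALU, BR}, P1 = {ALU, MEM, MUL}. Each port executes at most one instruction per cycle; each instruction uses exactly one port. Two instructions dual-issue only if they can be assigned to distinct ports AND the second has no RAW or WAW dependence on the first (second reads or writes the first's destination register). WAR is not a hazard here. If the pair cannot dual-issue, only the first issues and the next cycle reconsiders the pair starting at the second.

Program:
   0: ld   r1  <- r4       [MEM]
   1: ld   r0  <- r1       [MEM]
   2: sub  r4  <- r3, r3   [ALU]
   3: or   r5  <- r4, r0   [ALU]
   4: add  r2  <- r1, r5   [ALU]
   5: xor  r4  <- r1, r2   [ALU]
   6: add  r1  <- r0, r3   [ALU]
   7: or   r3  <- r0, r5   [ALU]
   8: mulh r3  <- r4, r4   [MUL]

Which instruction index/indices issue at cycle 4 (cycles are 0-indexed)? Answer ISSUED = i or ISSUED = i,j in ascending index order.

c0: i0 ld  no-port MEM/MEM
c1: i1/i2 ld+sub  pair
c2: i3 or  RAW r5
c3: i4 add  RAW r2
c4: i5/i6 xor+add  pair
c5: i7 or  WAW r3
c6: i8 mulh  tail

ISSUED = 5,6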